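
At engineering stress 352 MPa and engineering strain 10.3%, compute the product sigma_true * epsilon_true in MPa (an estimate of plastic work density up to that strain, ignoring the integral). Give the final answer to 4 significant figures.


sigma_true = sigma_eng * (1 + epsilon_eng)
sigma_true = 352 * (1 + 0.103) = 388.256 MPa
epsilon_true = ln(1 + epsilon_eng)
epsilon_true = ln(1 + 0.103) = 0.0980337
sigma_true * epsilon_true = 388.256 * 0.0980337 = 38.06 MPa


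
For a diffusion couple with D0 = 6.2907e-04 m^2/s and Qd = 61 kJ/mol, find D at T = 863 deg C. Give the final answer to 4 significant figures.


D = D0 * exp(-Qd / (R*T))
T = 1136.15 K
D = 6.2907e-04 * exp(-61e3 / (8.314 * 1136.15))
D = 9.865e-07 m^2/s


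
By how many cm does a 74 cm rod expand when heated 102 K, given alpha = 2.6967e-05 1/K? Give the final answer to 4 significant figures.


dL = L0 * alpha * dT
dL = 74 * 2.6967e-05 * 102
dL = 0.2035 cm


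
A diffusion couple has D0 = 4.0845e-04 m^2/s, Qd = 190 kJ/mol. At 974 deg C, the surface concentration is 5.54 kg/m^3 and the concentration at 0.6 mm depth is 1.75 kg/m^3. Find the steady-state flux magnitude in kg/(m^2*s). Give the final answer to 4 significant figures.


Step 1: D = D0 * exp(-Qd/(R*T))
T = 974 + 273.15 = 1247.15 K
D = 4.0845e-04 * exp(-190e3 / (8.314 * 1247.15)) = 4.49824e-12 m^2/s
Step 2: J = D * (C1 - C2) / dx
J = 4.49824e-12 * (5.54 - 1.75) / 6e-04
J = 2.841e-08 kg/(m^2*s)


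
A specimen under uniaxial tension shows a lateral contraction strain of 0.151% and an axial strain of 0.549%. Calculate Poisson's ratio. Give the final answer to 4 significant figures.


nu = -epsilon_lat / epsilon_axial
Lateral strain is contraction (negative), so using magnitudes:
nu = 0.151 / 0.549
nu = 0.275


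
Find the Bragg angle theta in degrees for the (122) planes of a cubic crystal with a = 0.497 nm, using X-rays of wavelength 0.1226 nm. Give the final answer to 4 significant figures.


d = a / sqrt(h^2+k^2+l^2)
d = 0.497 / sqrt(9) = 0.165667 nm
lambda = 2*d*sin(theta)  =>  sin(theta) = lambda / (2*d)
sin(theta) = 0.1226 / (2 * 0.165667) = 0.37002
theta = 21.72 deg


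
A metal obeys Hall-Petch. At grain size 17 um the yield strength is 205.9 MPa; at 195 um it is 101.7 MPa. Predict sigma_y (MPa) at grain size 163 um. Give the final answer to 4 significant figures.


sigma_y = sigma0 + k / sqrt(d)
1/sqrt(d1) = 1/sqrt(1.7e-05) = 242.536;  1/sqrt(d2) = 71.6115
k = (sigma1 - sigma2) / (1/sqrt(d1) - 1/sqrt(d2)) = (205.9 - 101.7) / (242.536 - 71.6115) = 0.609627 MPa*m^0.5
sigma0 = sigma1 - k/sqrt(d1) = 205.9 - 0.609627*242.536 = 58.0437 MPa
sigma_y(d3) = 58.0437 + 0.609627 / sqrt(1.63e-04) = 105.8 MPa


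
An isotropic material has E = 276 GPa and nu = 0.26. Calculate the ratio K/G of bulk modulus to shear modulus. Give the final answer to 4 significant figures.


G = E / (2*(1+nu))
G = 276 / (2*(1+0.26)) = 109.524 GPa
K = E / (3*(1-2*nu))
K = 276 / (3*(1-2*0.26)) = 191.667 GPa
K/G = 191.667 / 109.524 = 1.75


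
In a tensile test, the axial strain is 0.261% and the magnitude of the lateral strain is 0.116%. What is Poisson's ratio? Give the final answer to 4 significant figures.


nu = -epsilon_lat / epsilon_axial
Lateral strain is contraction (negative), so using magnitudes:
nu = 0.116 / 0.261
nu = 0.4444


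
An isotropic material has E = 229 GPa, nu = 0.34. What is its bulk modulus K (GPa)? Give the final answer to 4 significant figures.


K = E / (3*(1-2*nu))
K = 229 / (3*(1-2*0.34))
K = 238.5 GPa


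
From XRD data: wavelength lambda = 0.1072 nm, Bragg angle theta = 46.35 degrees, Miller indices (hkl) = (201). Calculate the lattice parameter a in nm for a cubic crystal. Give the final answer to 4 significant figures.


d = lambda / (2*sin(theta))
d = 0.1072 / (2*sin(46.35 deg))
d = 0.0740772 nm
a = d * sqrt(h^2+k^2+l^2) = 0.0740772 * sqrt(5)
a = 0.1656 nm


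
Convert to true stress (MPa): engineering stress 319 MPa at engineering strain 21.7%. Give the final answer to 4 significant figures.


sigma_true = sigma_eng * (1 + epsilon_eng)
sigma_true = 319 * (1 + 0.217)
sigma_true = 388.2 MPa


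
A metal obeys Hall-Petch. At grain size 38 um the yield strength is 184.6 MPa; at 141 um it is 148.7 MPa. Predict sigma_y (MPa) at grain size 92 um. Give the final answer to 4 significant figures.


sigma_y = sigma0 + k / sqrt(d)
1/sqrt(d1) = 1/sqrt(3.8e-05) = 162.221;  1/sqrt(d2) = 84.2152
k = (sigma1 - sigma2) / (1/sqrt(d1) - 1/sqrt(d2)) = (184.6 - 148.7) / (162.221 - 84.2152) = 0.46022 MPa*m^0.5
sigma0 = sigma1 - k/sqrt(d1) = 184.6 - 0.46022*162.221 = 109.943 MPa
sigma_y(d3) = 109.943 + 0.46022 / sqrt(9.2e-05) = 157.9 MPa


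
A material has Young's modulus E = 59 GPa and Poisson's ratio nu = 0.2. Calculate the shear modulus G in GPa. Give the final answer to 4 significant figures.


G = E / (2*(1+nu))
G = 59 / (2*(1+0.2))
G = 24.58 GPa


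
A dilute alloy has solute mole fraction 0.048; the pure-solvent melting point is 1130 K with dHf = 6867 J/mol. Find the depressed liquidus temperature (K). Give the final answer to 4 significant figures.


dT = R*Tm^2*x / dHf
dT = 8.314 * 1130^2 * 0.048 / 6867
dT = 74.2064 K
T_new = 1130 - 74.2064 = 1056 K


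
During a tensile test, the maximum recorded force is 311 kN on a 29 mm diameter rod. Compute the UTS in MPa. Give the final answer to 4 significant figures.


A0 = pi*(d/2)^2 = pi*(29/2)^2 = 660.52 mm^2
UTS = F_max / A0 = 311*1000 / 660.52
UTS = 470.8 MPa


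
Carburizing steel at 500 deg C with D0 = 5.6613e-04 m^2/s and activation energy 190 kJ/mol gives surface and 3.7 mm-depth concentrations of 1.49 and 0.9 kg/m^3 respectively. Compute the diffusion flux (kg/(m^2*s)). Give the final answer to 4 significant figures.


Step 1: D = D0 * exp(-Qd/(R*T))
T = 500 + 273.15 = 773.15 K
D = 5.6613e-04 * exp(-190e3 / (8.314 * 773.15)) = 8.23946e-17 m^2/s
Step 2: J = D * (C1 - C2) / dx
J = 8.23946e-17 * (1.49 - 0.9) / 3.7e-03
J = 1.314e-14 kg/(m^2*s)


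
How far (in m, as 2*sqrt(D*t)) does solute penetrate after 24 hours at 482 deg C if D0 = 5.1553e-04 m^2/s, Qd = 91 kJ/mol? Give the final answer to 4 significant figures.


Step 1: D = D0 * exp(-Qd/(R*T))
T = 755.15 K
D = 5.1553e-04 * exp(-91e3 / (8.314 * 755.15)) = 2.61485e-10 m^2/s
Step 2: L = 2*sqrt(D*t)
t = 24 h = 86400 s
L = 2*sqrt(2.61485e-10 * 86400) = 9.506e-03 m


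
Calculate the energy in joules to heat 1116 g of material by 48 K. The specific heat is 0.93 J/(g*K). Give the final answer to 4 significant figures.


Q = m * cp * dT
Q = 1116 * 0.93 * 48
Q = 49820 J


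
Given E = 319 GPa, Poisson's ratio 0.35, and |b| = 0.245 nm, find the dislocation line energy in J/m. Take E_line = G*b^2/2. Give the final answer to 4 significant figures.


Step 1: G = E / (2*(1+nu))
G = 319 / (2*(1+0.35)) = 118.148 GPa = 1.18148e+11 Pa
Step 2: E_line = G*b^2/2
b = 0.245 nm = 2.45e-10 m
E_line = 0.5 * 1.18148e+11 * (2.45e-10)^2 = 3.546e-09 J/m


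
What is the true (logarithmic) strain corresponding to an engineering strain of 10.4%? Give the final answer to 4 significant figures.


epsilon_true = ln(1 + epsilon_eng)
epsilon_true = ln(1 + 0.104)
epsilon_true = 0.09894


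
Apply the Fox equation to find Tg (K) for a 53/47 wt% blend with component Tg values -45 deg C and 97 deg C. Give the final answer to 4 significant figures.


1/Tg = w1/Tg1 + w2/Tg2 (in Kelvin)
Tg1 = 228.15 K, Tg2 = 370.15 K
1/Tg = 0.53/228.15 + 0.47/370.15
Tg = 278.3 K


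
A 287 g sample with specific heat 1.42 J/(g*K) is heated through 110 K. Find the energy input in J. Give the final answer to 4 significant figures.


Q = m * cp * dT
Q = 287 * 1.42 * 110
Q = 44830 J


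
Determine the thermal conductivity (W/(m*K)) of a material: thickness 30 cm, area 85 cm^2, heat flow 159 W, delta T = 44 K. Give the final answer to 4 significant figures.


k = Q*L / (A*dT)
L = 0.3 m, A = 8.5e-03 m^2
k = 159 * 0.3 / (8.5e-03 * 44)
k = 127.5 W/(m*K)


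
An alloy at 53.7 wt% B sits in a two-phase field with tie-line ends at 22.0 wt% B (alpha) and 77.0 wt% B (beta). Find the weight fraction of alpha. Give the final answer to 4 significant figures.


f_alpha = (C_beta - C0) / (C_beta - C_alpha)
f_alpha = (77.0 - 53.7) / (77.0 - 22.0)
f_alpha = 0.4236


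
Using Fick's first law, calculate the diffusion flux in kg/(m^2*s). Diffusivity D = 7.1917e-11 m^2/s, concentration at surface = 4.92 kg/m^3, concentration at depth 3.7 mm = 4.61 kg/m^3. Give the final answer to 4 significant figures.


J = -D * (dC/dx) = D * (C1 - C2) / dx
J = 7.1917e-11 * (4.92 - 4.61) / 3.7e-03
J = 6.025e-09 kg/(m^2*s)


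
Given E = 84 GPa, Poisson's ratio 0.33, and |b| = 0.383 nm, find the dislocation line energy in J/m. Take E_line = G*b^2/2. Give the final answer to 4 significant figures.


Step 1: G = E / (2*(1+nu))
G = 84 / (2*(1+0.33)) = 31.5789 GPa = 3.15789e+10 Pa
Step 2: E_line = G*b^2/2
b = 0.383 nm = 3.83e-10 m
E_line = 0.5 * 3.15789e+10 * (3.83e-10)^2 = 2.316e-09 J/m


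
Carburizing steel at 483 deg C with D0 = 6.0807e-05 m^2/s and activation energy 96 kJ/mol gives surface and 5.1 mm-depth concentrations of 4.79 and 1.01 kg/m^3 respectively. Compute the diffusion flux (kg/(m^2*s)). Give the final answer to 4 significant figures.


Step 1: D = D0 * exp(-Qd/(R*T))
T = 483 + 273.15 = 756.15 K
D = 6.0807e-05 * exp(-96e3 / (8.314 * 756.15)) = 1.41925e-11 m^2/s
Step 2: J = D * (C1 - C2) / dx
J = 1.41925e-11 * (4.79 - 1.01) / 5.1e-03
J = 1.052e-08 kg/(m^2*s)


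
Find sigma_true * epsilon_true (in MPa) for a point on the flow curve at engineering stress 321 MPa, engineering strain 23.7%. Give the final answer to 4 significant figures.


sigma_true = sigma_eng * (1 + epsilon_eng)
sigma_true = 321 * (1 + 0.237) = 397.077 MPa
epsilon_true = ln(1 + epsilon_eng)
epsilon_true = ln(1 + 0.237) = 0.212689
sigma_true * epsilon_true = 397.077 * 0.212689 = 84.45 MPa


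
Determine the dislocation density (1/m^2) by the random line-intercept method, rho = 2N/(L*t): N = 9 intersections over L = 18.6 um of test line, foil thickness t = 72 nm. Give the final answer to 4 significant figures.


rho = 2N / (L * t)
L = 18.6 um = 1.86e-05 m, t = 72 nm = 7.2e-08 m
rho = 2 * 9 / (1.86e-05 * 7.2e-08)
rho = 1.344e+13 1/m^2


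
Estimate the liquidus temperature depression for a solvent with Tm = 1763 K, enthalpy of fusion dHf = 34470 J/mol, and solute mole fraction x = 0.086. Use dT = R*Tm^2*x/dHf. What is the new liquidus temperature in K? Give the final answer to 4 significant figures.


dT = R*Tm^2*x / dHf
dT = 8.314 * 1763^2 * 0.086 / 34470
dT = 64.4721 K
T_new = 1763 - 64.4721 = 1699 K


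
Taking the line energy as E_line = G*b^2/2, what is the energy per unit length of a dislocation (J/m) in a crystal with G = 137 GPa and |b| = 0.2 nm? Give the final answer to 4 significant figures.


E = G*b^2/2
b = 0.2 nm = 2e-10 m
G = 137 GPa = 1.37e+11 Pa
E = 0.5 * 1.37e+11 * (2e-10)^2
E = 2.74e-09 J/m


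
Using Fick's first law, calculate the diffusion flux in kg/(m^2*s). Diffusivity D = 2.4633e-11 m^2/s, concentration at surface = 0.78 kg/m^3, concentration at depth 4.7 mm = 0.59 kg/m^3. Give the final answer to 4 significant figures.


J = -D * (dC/dx) = D * (C1 - C2) / dx
J = 2.4633e-11 * (0.78 - 0.59) / 4.7e-03
J = 9.958e-10 kg/(m^2*s)


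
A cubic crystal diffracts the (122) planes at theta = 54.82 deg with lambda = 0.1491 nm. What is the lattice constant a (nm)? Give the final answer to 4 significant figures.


d = lambda / (2*sin(theta))
d = 0.1491 / (2*sin(54.82 deg))
d = 0.0912098 nm
a = d * sqrt(h^2+k^2+l^2) = 0.0912098 * sqrt(9)
a = 0.2736 nm


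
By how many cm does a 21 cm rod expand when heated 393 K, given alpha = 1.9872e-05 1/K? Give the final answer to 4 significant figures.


dL = L0 * alpha * dT
dL = 21 * 1.9872e-05 * 393
dL = 0.164 cm


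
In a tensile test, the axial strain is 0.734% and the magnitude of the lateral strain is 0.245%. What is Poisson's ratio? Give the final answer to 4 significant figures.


nu = -epsilon_lat / epsilon_axial
Lateral strain is contraction (negative), so using magnitudes:
nu = 0.245 / 0.734
nu = 0.3338


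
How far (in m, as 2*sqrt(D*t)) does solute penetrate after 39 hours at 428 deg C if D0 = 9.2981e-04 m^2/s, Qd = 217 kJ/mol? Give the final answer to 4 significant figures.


Step 1: D = D0 * exp(-Qd/(R*T))
T = 701.15 K
D = 9.2981e-04 * exp(-217e3 / (8.314 * 701.15)) = 6.33331e-20 m^2/s
Step 2: L = 2*sqrt(D*t)
t = 39 h = 140400 s
L = 2*sqrt(6.33331e-20 * 140400) = 1.886e-07 m


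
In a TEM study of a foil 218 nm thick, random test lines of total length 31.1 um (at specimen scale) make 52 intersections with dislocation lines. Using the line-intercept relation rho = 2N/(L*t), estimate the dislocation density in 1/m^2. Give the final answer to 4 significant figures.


rho = 2N / (L * t)
L = 31.1 um = 3.11e-05 m, t = 218 nm = 2.18e-07 m
rho = 2 * 52 / (3.11e-05 * 2.18e-07)
rho = 1.534e+13 1/m^2


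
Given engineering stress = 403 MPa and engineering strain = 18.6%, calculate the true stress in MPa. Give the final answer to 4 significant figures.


sigma_true = sigma_eng * (1 + epsilon_eng)
sigma_true = 403 * (1 + 0.186)
sigma_true = 478 MPa


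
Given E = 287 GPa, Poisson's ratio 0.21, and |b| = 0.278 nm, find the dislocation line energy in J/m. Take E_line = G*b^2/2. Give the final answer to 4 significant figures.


Step 1: G = E / (2*(1+nu))
G = 287 / (2*(1+0.21)) = 118.595 GPa = 1.18595e+11 Pa
Step 2: E_line = G*b^2/2
b = 0.278 nm = 2.78e-10 m
E_line = 0.5 * 1.18595e+11 * (2.78e-10)^2 = 4.583e-09 J/m


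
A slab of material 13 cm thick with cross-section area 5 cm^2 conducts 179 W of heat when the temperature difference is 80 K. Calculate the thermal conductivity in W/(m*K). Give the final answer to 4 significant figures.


k = Q*L / (A*dT)
L = 0.13 m, A = 5e-04 m^2
k = 179 * 0.13 / (5e-04 * 80)
k = 581.8 W/(m*K)


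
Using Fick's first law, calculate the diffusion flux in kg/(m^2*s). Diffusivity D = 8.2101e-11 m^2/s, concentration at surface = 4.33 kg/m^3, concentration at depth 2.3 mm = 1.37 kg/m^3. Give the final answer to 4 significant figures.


J = -D * (dC/dx) = D * (C1 - C2) / dx
J = 8.2101e-11 * (4.33 - 1.37) / 2.3e-03
J = 1.057e-07 kg/(m^2*s)


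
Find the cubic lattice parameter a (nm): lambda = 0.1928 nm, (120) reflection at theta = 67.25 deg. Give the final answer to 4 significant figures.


d = lambda / (2*sin(theta))
d = 0.1928 / (2*sin(67.25 deg))
d = 0.104533 nm
a = d * sqrt(h^2+k^2+l^2) = 0.104533 * sqrt(5)
a = 0.2337 nm


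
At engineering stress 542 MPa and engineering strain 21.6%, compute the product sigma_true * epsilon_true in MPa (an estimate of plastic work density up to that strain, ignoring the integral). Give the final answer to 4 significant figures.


sigma_true = sigma_eng * (1 + epsilon_eng)
sigma_true = 542 * (1 + 0.216) = 659.072 MPa
epsilon_true = ln(1 + epsilon_eng)
epsilon_true = ln(1 + 0.216) = 0.195567
sigma_true * epsilon_true = 659.072 * 0.195567 = 128.9 MPa


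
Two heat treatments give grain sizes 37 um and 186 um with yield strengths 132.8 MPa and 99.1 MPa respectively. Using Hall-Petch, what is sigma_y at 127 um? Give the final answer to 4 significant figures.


sigma_y = sigma0 + k / sqrt(d)
1/sqrt(d1) = 1/sqrt(3.7e-05) = 164.399;  1/sqrt(d2) = 73.3236
k = (sigma1 - sigma2) / (1/sqrt(d1) - 1/sqrt(d2)) = (132.8 - 99.1) / (164.399 - 73.3236) = 0.370023 MPa*m^0.5
sigma0 = sigma1 - k/sqrt(d1) = 132.8 - 0.370023*164.399 = 71.9686 MPa
sigma_y(d3) = 71.9686 + 0.370023 / sqrt(1.27e-04) = 104.8 MPa


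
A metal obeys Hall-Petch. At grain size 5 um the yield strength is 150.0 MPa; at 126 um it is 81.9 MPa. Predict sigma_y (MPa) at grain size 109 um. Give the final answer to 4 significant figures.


sigma_y = sigma0 + k / sqrt(d)
1/sqrt(d1) = 1/sqrt(5e-06) = 447.214;  1/sqrt(d2) = 89.0871
k = (sigma1 - sigma2) / (1/sqrt(d1) - 1/sqrt(d2)) = (150.0 - 81.9) / (447.214 - 89.0871) = 0.190156 MPa*m^0.5
sigma0 = sigma1 - k/sqrt(d1) = 150.0 - 0.190156*447.214 = 64.9595 MPa
sigma_y(d3) = 64.9595 + 0.190156 / sqrt(1.09e-04) = 83.17 MPa


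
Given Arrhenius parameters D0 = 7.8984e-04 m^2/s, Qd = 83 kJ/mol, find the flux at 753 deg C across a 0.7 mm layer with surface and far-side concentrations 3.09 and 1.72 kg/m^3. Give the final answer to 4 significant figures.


Step 1: D = D0 * exp(-Qd/(R*T))
T = 753 + 273.15 = 1026.15 K
D = 7.8984e-04 * exp(-83e3 / (8.314 * 1026.15)) = 4.70322e-08 m^2/s
Step 2: J = D * (C1 - C2) / dx
J = 4.70322e-08 * (3.09 - 1.72) / 7e-04
J = 9.205e-05 kg/(m^2*s)


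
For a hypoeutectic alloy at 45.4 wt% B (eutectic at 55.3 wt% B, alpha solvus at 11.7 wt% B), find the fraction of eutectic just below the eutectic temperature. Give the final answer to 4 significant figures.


f_primary = (C_e - C0) / (C_e - C_alpha_max)
f_primary = (55.3 - 45.4) / (55.3 - 11.7)
f_primary = 0.227064
f_eutectic = 1 - 0.227064 = 0.7729


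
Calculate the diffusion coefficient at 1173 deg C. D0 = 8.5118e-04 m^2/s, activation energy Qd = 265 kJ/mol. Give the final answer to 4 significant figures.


D = D0 * exp(-Qd / (R*T))
T = 1446.15 K
D = 8.5118e-04 * exp(-265e3 / (8.314 * 1446.15))
D = 2.28e-13 m^2/s


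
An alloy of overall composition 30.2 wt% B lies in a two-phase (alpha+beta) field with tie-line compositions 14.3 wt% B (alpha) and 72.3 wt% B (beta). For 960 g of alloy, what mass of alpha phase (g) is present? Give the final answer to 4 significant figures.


f_alpha = (C_beta - C0) / (C_beta - C_alpha)
f_alpha = (72.3 - 30.2) / (72.3 - 14.3) = 0.725862
m_alpha = f_alpha * m_total = 0.725862 * 960 = 696.8 g


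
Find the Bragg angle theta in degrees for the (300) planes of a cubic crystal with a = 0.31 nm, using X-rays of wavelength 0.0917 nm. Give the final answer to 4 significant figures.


d = a / sqrt(h^2+k^2+l^2)
d = 0.31 / sqrt(9) = 0.103333 nm
lambda = 2*d*sin(theta)  =>  sin(theta) = lambda / (2*d)
sin(theta) = 0.0917 / (2 * 0.103333) = 0.44371
theta = 26.34 deg


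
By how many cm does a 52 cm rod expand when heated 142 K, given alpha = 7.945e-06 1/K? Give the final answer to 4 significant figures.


dL = L0 * alpha * dT
dL = 52 * 7.945e-06 * 142
dL = 0.05867 cm


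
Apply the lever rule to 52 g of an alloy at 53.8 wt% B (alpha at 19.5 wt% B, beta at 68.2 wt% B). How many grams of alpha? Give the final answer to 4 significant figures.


f_alpha = (C_beta - C0) / (C_beta - C_alpha)
f_alpha = (68.2 - 53.8) / (68.2 - 19.5) = 0.295688
m_alpha = f_alpha * m_total = 0.295688 * 52 = 15.38 g


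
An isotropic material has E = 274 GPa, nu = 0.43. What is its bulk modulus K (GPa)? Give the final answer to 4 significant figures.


K = E / (3*(1-2*nu))
K = 274 / (3*(1-2*0.43))
K = 652.4 GPa


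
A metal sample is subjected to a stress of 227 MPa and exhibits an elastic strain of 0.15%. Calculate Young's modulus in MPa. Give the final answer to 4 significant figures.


E = sigma / epsilon
epsilon = 0.15% = 1.5e-03
E = 227 / 1.5e-03
E = 151300 MPa


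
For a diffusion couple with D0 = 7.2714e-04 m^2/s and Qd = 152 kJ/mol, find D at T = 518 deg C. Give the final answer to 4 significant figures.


D = D0 * exp(-Qd / (R*T))
T = 791.15 K
D = 7.2714e-04 * exp(-152e3 / (8.314 * 791.15))
D = 6.694e-14 m^2/s


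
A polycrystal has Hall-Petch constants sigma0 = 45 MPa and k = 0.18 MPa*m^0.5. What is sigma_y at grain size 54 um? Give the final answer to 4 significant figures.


sigma_y = sigma0 + k / sqrt(d)
d = 54 um = 5.4e-05 m
sigma_y = 45 + 0.18 / sqrt(5.4e-05)
sigma_y = 69.49 MPa


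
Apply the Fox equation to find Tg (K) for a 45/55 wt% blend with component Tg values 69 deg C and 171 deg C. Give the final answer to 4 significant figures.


1/Tg = w1/Tg1 + w2/Tg2 (in Kelvin)
Tg1 = 342.15 K, Tg2 = 444.15 K
1/Tg = 0.45/342.15 + 0.55/444.15
Tg = 391.6 K


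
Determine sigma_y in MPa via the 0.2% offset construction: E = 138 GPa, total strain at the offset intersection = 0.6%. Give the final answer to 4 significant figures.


Offset strain = 0.002
Elastic strain at yield = total_strain - offset = 6e-03 - 0.002 = 4e-03
sigma_y = E * elastic_strain = 138000 * 4e-03
sigma_y = 552 MPa


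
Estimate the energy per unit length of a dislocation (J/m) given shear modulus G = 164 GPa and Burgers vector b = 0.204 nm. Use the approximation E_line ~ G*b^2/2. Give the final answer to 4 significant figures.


E = G*b^2/2
b = 0.204 nm = 2.04e-10 m
G = 164 GPa = 1.64e+11 Pa
E = 0.5 * 1.64e+11 * (2.04e-10)^2
E = 3.413e-09 J/m


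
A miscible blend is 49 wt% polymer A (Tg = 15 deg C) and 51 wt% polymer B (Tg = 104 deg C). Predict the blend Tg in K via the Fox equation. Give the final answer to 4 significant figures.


1/Tg = w1/Tg1 + w2/Tg2 (in Kelvin)
Tg1 = 288.15 K, Tg2 = 377.15 K
1/Tg = 0.49/288.15 + 0.51/377.15
Tg = 327.6 K


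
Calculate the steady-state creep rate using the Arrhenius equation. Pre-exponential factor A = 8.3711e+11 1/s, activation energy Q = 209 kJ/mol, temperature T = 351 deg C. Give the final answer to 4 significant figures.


rate = A * exp(-Q / (R*T))
T = 351 + 273.15 = 624.15 K
rate = 8.3711e+11 * exp(-209e3 / (8.314 * 624.15))
rate = 2.698e-06 1/s


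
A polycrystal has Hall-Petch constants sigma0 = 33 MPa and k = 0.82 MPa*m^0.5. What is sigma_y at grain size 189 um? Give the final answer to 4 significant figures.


sigma_y = sigma0 + k / sqrt(d)
d = 189 um = 1.89e-04 m
sigma_y = 33 + 0.82 / sqrt(1.89e-04)
sigma_y = 92.65 MPa


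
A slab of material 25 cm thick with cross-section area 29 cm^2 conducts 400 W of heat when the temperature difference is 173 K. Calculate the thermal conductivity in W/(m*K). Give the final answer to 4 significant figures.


k = Q*L / (A*dT)
L = 0.25 m, A = 2.9e-03 m^2
k = 400 * 0.25 / (2.9e-03 * 173)
k = 199.3 W/(m*K)


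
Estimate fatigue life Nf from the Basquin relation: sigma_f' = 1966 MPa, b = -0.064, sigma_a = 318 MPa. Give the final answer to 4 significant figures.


sigma_a = sigma_f' * (2*Nf)^b
2*Nf = (sigma_a / sigma_f')^(1/b)
2*Nf = (318 / 1966)^(1/-0.064)
2*Nf = 2.30048e+12
Nf = 1.15e+12 cycles


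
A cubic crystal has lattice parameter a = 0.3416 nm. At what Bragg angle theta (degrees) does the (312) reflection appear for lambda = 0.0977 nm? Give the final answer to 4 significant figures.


d = a / sqrt(h^2+k^2+l^2)
d = 0.3416 / sqrt(14) = 0.0912964 nm
lambda = 2*d*sin(theta)  =>  sin(theta) = lambda / (2*d)
sin(theta) = 0.0977 / (2 * 0.0912964) = 0.53507
theta = 32.35 deg


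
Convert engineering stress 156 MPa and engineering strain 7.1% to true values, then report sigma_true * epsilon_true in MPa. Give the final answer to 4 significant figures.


sigma_true = sigma_eng * (1 + epsilon_eng)
sigma_true = 156 * (1 + 0.071) = 167.076 MPa
epsilon_true = ln(1 + epsilon_eng)
epsilon_true = ln(1 + 0.071) = 0.0685928
sigma_true * epsilon_true = 167.076 * 0.0685928 = 11.46 MPa


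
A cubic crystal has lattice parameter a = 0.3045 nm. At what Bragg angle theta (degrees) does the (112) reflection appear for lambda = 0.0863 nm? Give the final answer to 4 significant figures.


d = a / sqrt(h^2+k^2+l^2)
d = 0.3045 / sqrt(6) = 0.124312 nm
lambda = 2*d*sin(theta)  =>  sin(theta) = lambda / (2*d)
sin(theta) = 0.0863 / (2 * 0.124312) = 0.347112
theta = 20.31 deg


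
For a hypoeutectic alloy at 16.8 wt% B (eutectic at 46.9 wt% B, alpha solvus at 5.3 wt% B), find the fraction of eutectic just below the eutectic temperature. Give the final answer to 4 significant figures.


f_primary = (C_e - C0) / (C_e - C_alpha_max)
f_primary = (46.9 - 16.8) / (46.9 - 5.3)
f_primary = 0.723558
f_eutectic = 1 - 0.723558 = 0.2764


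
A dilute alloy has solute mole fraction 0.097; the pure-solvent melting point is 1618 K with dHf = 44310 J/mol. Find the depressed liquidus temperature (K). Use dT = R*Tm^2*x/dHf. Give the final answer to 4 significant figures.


dT = R*Tm^2*x / dHf
dT = 8.314 * 1618^2 * 0.097 / 44310
dT = 47.6472 K
T_new = 1618 - 47.6472 = 1570 K


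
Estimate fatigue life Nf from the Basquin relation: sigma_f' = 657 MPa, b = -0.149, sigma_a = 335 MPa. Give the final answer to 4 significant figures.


sigma_a = sigma_f' * (2*Nf)^b
2*Nf = (sigma_a / sigma_f')^(1/b)
2*Nf = (335 / 657)^(1/-0.149)
2*Nf = 91.8809
Nf = 45.94 cycles


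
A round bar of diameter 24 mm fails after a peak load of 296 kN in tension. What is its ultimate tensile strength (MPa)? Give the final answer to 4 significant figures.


A0 = pi*(d/2)^2 = pi*(24/2)^2 = 452.389 mm^2
UTS = F_max / A0 = 296*1000 / 452.389
UTS = 654.3 MPa


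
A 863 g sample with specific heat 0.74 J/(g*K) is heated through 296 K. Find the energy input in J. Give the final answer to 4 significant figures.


Q = m * cp * dT
Q = 863 * 0.74 * 296
Q = 189000 J


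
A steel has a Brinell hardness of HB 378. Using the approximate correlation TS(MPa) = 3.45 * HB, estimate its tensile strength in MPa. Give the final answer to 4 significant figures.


TS (MPa) = 3.45 * HB
TS = 3.45 * 378
TS = 1304 MPa


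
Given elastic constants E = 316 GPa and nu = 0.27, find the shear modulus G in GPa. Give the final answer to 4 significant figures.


G = E / (2*(1+nu))
G = 316 / (2*(1+0.27))
G = 124.4 GPa


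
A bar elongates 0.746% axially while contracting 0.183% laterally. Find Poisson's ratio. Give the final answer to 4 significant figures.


nu = -epsilon_lat / epsilon_axial
Lateral strain is contraction (negative), so using magnitudes:
nu = 0.183 / 0.746
nu = 0.2453


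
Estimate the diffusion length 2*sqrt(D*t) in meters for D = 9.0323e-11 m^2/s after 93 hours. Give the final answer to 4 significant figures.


t = 93 hr = 334800 s
Diffusion length = 2*sqrt(D*t)
= 2*sqrt(9.0323e-11 * 334800)
= 0.011 m


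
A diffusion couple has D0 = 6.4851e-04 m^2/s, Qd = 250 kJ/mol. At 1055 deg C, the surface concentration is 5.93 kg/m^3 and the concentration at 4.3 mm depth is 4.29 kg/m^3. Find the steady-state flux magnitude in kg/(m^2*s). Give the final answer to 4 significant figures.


Step 1: D = D0 * exp(-Qd/(R*T))
T = 1055 + 273.15 = 1328.15 K
D = 6.4851e-04 * exp(-250e3 / (8.314 * 1328.15)) = 9.53551e-14 m^2/s
Step 2: J = D * (C1 - C2) / dx
J = 9.53551e-14 * (5.93 - 4.29) / 4.3e-03
J = 3.637e-11 kg/(m^2*s)


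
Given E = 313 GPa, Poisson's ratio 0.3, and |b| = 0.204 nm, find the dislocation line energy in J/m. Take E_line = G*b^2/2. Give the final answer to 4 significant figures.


Step 1: G = E / (2*(1+nu))
G = 313 / (2*(1+0.3)) = 120.385 GPa = 1.20385e+11 Pa
Step 2: E_line = G*b^2/2
b = 0.204 nm = 2.04e-10 m
E_line = 0.5 * 1.20385e+11 * (2.04e-10)^2 = 2.505e-09 J/m


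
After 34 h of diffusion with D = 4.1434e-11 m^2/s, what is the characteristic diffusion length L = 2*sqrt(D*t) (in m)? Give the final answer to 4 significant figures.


t = 34 hr = 122400 s
Diffusion length = 2*sqrt(D*t)
= 2*sqrt(4.1434e-11 * 122400)
= 4.504e-03 m


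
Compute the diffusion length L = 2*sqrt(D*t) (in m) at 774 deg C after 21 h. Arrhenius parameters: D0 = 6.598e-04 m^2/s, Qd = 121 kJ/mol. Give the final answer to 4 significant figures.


Step 1: D = D0 * exp(-Qd/(R*T))
T = 1047.15 K
D = 6.598e-04 * exp(-121e3 / (8.314 * 1047.15)) = 6.07283e-10 m^2/s
Step 2: L = 2*sqrt(D*t)
t = 21 h = 75600 s
L = 2*sqrt(6.07283e-10 * 75600) = 0.01355 m


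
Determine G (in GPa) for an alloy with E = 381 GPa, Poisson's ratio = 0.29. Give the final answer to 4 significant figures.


G = E / (2*(1+nu))
G = 381 / (2*(1+0.29))
G = 147.7 GPa


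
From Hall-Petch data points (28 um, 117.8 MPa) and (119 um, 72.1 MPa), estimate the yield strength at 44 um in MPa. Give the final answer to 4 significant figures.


sigma_y = sigma0 + k / sqrt(d)
1/sqrt(d1) = 1/sqrt(2.8e-05) = 188.982;  1/sqrt(d2) = 91.6698
k = (sigma1 - sigma2) / (1/sqrt(d1) - 1/sqrt(d2)) = (117.8 - 72.1) / (188.982 - 91.6698) = 0.469622 MPa*m^0.5
sigma0 = sigma1 - k/sqrt(d1) = 117.8 - 0.469622*188.982 = 29.0499 MPa
sigma_y(d3) = 29.0499 + 0.469622 / sqrt(4.4e-05) = 99.85 MPa


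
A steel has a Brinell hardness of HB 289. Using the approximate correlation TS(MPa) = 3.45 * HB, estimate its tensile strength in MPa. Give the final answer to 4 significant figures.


TS (MPa) = 3.45 * HB
TS = 3.45 * 289
TS = 997.1 MPa


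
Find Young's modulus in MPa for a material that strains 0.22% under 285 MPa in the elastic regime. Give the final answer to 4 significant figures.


E = sigma / epsilon
epsilon = 0.22% = 2.2e-03
E = 285 / 2.2e-03
E = 129500 MPa


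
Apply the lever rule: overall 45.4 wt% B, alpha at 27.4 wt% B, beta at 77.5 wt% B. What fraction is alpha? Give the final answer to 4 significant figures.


f_alpha = (C_beta - C0) / (C_beta - C_alpha)
f_alpha = (77.5 - 45.4) / (77.5 - 27.4)
f_alpha = 0.6407


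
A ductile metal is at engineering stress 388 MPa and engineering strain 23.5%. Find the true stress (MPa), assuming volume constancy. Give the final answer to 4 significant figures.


sigma_true = sigma_eng * (1 + epsilon_eng)
sigma_true = 388 * (1 + 0.235)
sigma_true = 479.2 MPa


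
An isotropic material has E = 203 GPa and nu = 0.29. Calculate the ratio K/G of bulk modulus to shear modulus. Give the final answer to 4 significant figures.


G = E / (2*(1+nu))
G = 203 / (2*(1+0.29)) = 78.6822 GPa
K = E / (3*(1-2*nu))
K = 203 / (3*(1-2*0.29)) = 161.111 GPa
K/G = 161.111 / 78.6822 = 2.048


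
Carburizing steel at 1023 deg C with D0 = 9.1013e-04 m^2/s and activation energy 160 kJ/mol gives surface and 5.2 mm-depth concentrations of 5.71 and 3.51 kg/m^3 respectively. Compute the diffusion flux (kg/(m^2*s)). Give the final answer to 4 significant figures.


Step 1: D = D0 * exp(-Qd/(R*T))
T = 1023 + 273.15 = 1296.15 K
D = 9.1013e-04 * exp(-160e3 / (8.314 * 1296.15)) = 3.24262e-10 m^2/s
Step 2: J = D * (C1 - C2) / dx
J = 3.24262e-10 * (5.71 - 3.51) / 5.2e-03
J = 1.372e-07 kg/(m^2*s)


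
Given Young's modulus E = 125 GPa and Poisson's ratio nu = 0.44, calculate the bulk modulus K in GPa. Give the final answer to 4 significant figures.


K = E / (3*(1-2*nu))
K = 125 / (3*(1-2*0.44))
K = 347.2 GPa


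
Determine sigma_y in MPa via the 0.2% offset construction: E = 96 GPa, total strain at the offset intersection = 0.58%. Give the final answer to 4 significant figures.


Offset strain = 0.002
Elastic strain at yield = total_strain - offset = 5.8e-03 - 0.002 = 3.8e-03
sigma_y = E * elastic_strain = 96000 * 3.8e-03
sigma_y = 364.8 MPa


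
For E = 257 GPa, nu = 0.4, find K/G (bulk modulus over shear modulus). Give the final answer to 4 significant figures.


G = E / (2*(1+nu))
G = 257 / (2*(1+0.4)) = 91.7857 GPa
K = E / (3*(1-2*nu))
K = 257 / (3*(1-2*0.4)) = 428.333 GPa
K/G = 428.333 / 91.7857 = 4.667


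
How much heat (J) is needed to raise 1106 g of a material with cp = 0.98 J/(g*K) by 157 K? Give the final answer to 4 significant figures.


Q = m * cp * dT
Q = 1106 * 0.98 * 157
Q = 170200 J


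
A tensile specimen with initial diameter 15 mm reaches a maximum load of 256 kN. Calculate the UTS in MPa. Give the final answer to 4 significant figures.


A0 = pi*(d/2)^2 = pi*(15/2)^2 = 176.715 mm^2
UTS = F_max / A0 = 256*1000 / 176.715
UTS = 1449 MPa


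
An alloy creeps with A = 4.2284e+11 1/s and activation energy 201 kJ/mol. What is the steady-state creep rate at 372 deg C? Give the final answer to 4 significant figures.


rate = A * exp(-Q / (R*T))
T = 372 + 273.15 = 645.15 K
rate = 4.2284e+11 * exp(-201e3 / (8.314 * 645.15))
rate = 2.247e-05 1/s


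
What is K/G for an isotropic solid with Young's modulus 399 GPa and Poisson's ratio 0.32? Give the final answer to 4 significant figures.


G = E / (2*(1+nu))
G = 399 / (2*(1+0.32)) = 151.136 GPa
K = E / (3*(1-2*nu))
K = 399 / (3*(1-2*0.32)) = 369.444 GPa
K/G = 369.444 / 151.136 = 2.444


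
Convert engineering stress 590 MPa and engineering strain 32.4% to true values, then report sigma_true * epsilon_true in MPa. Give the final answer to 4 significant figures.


sigma_true = sigma_eng * (1 + epsilon_eng)
sigma_true = 590 * (1 + 0.324) = 781.16 MPa
epsilon_true = ln(1 + epsilon_eng)
epsilon_true = ln(1 + 0.324) = 0.280657
sigma_true * epsilon_true = 781.16 * 0.280657 = 219.2 MPa


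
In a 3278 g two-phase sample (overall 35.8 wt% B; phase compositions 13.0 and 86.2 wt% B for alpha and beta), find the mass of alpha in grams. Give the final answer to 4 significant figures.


f_alpha = (C_beta - C0) / (C_beta - C_alpha)
f_alpha = (86.2 - 35.8) / (86.2 - 13.0) = 0.688525
m_alpha = f_alpha * m_total = 0.688525 * 3278 = 2257 g


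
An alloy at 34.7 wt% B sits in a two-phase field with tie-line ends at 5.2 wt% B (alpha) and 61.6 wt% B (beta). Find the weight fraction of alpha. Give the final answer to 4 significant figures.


f_alpha = (C_beta - C0) / (C_beta - C_alpha)
f_alpha = (61.6 - 34.7) / (61.6 - 5.2)
f_alpha = 0.477


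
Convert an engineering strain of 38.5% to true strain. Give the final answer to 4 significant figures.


epsilon_true = ln(1 + epsilon_eng)
epsilon_true = ln(1 + 0.385)
epsilon_true = 0.3257


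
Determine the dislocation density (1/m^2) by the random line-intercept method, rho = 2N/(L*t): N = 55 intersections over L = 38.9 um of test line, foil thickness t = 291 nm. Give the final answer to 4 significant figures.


rho = 2N / (L * t)
L = 38.9 um = 3.89e-05 m, t = 291 nm = 2.91e-07 m
rho = 2 * 55 / (3.89e-05 * 2.91e-07)
rho = 9.717e+12 1/m^2


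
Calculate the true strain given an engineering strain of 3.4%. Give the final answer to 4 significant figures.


epsilon_true = ln(1 + epsilon_eng)
epsilon_true = ln(1 + 0.034)
epsilon_true = 0.03343


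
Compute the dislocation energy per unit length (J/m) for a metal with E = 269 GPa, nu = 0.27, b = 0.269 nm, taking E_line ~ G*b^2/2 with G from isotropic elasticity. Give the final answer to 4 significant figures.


Step 1: G = E / (2*(1+nu))
G = 269 / (2*(1+0.27)) = 105.906 GPa = 1.05906e+11 Pa
Step 2: E_line = G*b^2/2
b = 0.269 nm = 2.69e-10 m
E_line = 0.5 * 1.05906e+11 * (2.69e-10)^2 = 3.832e-09 J/m


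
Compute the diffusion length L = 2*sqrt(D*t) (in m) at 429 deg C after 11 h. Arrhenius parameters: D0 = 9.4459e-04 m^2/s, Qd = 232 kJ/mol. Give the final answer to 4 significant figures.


Step 1: D = D0 * exp(-Qd/(R*T))
T = 702.15 K
D = 9.4459e-04 * exp(-232e3 / (8.314 * 702.15)) = 5.19491e-21 m^2/s
Step 2: L = 2*sqrt(D*t)
t = 11 h = 39600 s
L = 2*sqrt(5.19491e-21 * 39600) = 2.869e-08 m


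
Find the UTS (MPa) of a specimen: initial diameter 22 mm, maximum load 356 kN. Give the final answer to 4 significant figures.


A0 = pi*(d/2)^2 = pi*(22/2)^2 = 380.133 mm^2
UTS = F_max / A0 = 356*1000 / 380.133
UTS = 936.5 MPa


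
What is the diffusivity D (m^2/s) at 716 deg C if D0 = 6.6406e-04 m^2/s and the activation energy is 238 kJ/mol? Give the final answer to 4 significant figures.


D = D0 * exp(-Qd / (R*T))
T = 989.15 K
D = 6.6406e-04 * exp(-238e3 / (8.314 * 989.15))
D = 1.793e-16 m^2/s


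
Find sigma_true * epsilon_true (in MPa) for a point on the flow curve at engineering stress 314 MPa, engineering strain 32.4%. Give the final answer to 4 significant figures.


sigma_true = sigma_eng * (1 + epsilon_eng)
sigma_true = 314 * (1 + 0.324) = 415.736 MPa
epsilon_true = ln(1 + epsilon_eng)
epsilon_true = ln(1 + 0.324) = 0.280657
sigma_true * epsilon_true = 415.736 * 0.280657 = 116.7 MPa


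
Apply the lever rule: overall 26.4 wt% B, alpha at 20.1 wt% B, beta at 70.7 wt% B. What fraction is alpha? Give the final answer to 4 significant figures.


f_alpha = (C_beta - C0) / (C_beta - C_alpha)
f_alpha = (70.7 - 26.4) / (70.7 - 20.1)
f_alpha = 0.8755


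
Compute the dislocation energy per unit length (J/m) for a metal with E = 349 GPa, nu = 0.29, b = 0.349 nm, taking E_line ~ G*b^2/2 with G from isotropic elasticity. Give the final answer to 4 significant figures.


Step 1: G = E / (2*(1+nu))
G = 349 / (2*(1+0.29)) = 135.271 GPa = 1.35271e+11 Pa
Step 2: E_line = G*b^2/2
b = 0.349 nm = 3.49e-10 m
E_line = 0.5 * 1.35271e+11 * (3.49e-10)^2 = 8.238e-09 J/m


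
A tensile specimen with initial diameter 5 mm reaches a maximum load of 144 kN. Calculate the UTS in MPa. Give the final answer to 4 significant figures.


A0 = pi*(d/2)^2 = pi*(5/2)^2 = 19.635 mm^2
UTS = F_max / A0 = 144*1000 / 19.635
UTS = 7334 MPa


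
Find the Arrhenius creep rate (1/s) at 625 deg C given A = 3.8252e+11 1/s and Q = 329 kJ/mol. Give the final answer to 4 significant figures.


rate = A * exp(-Q / (R*T))
T = 625 + 273.15 = 898.15 K
rate = 3.8252e+11 * exp(-329e3 / (8.314 * 898.15))
rate = 2.805e-08 1/s


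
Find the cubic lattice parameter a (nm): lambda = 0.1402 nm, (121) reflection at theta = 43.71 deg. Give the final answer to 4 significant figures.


d = lambda / (2*sin(theta))
d = 0.1402 / (2*sin(43.71 deg))
d = 0.101446 nm
a = d * sqrt(h^2+k^2+l^2) = 0.101446 * sqrt(6)
a = 0.2485 nm


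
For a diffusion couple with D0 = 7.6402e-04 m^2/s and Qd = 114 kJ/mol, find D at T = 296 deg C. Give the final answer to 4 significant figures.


D = D0 * exp(-Qd / (R*T))
T = 569.15 K
D = 7.6402e-04 * exp(-114e3 / (8.314 * 569.15))
D = 2.631e-14 m^2/s


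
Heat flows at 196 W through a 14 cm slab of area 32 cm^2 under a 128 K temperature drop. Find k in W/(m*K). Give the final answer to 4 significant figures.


k = Q*L / (A*dT)
L = 0.14 m, A = 3.2e-03 m^2
k = 196 * 0.14 / (3.2e-03 * 128)
k = 66.99 W/(m*K)


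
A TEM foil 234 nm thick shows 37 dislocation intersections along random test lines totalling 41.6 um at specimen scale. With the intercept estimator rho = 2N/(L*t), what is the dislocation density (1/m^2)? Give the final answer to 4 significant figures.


rho = 2N / (L * t)
L = 41.6 um = 4.16e-05 m, t = 234 nm = 2.34e-07 m
rho = 2 * 37 / (4.16e-05 * 2.34e-07)
rho = 7.602e+12 1/m^2


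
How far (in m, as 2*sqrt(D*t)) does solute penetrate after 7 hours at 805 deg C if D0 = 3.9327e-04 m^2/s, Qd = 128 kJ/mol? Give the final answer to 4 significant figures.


Step 1: D = D0 * exp(-Qd/(R*T))
T = 1078.15 K
D = 3.9327e-04 * exp(-128e3 / (8.314 * 1078.15)) = 2.47213e-10 m^2/s
Step 2: L = 2*sqrt(D*t)
t = 7 h = 25200 s
L = 2*sqrt(2.47213e-10 * 25200) = 4.992e-03 m


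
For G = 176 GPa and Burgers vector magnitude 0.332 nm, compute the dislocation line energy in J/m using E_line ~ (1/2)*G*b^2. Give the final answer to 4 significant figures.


E = G*b^2/2
b = 0.332 nm = 3.32e-10 m
G = 176 GPa = 1.76e+11 Pa
E = 0.5 * 1.76e+11 * (3.32e-10)^2
E = 9.7e-09 J/m


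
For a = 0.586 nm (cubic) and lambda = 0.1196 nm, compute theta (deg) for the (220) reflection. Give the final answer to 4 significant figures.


d = a / sqrt(h^2+k^2+l^2)
d = 0.586 / sqrt(8) = 0.207182 nm
lambda = 2*d*sin(theta)  =>  sin(theta) = lambda / (2*d)
sin(theta) = 0.1196 / (2 * 0.207182) = 0.288635
theta = 16.78 deg


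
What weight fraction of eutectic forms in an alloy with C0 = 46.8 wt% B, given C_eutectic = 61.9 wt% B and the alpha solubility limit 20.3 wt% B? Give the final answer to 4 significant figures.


f_primary = (C_e - C0) / (C_e - C_alpha_max)
f_primary = (61.9 - 46.8) / (61.9 - 20.3)
f_primary = 0.362981
f_eutectic = 1 - 0.362981 = 0.637


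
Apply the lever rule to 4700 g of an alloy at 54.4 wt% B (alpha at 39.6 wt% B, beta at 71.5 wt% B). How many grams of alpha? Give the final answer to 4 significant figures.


f_alpha = (C_beta - C0) / (C_beta - C_alpha)
f_alpha = (71.5 - 54.4) / (71.5 - 39.6) = 0.53605
m_alpha = f_alpha * m_total = 0.53605 * 4700 = 2519 g


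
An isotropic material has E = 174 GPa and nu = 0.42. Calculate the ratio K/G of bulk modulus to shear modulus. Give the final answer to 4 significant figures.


G = E / (2*(1+nu))
G = 174 / (2*(1+0.42)) = 61.2676 GPa
K = E / (3*(1-2*nu))
K = 174 / (3*(1-2*0.42)) = 362.5 GPa
K/G = 362.5 / 61.2676 = 5.917


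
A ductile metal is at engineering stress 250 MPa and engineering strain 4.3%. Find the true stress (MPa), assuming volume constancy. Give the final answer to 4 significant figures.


sigma_true = sigma_eng * (1 + epsilon_eng)
sigma_true = 250 * (1 + 0.043)
sigma_true = 260.8 MPa
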